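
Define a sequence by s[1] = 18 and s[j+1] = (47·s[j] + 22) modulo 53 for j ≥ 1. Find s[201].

Computing terms: s[1] = 18; s[2] = 20; s[3] = 8; s[4] = 27; s[5] = 19; s[6] = 14; s[7] = 44; s[8] = 23; s[9] = 43; s[10] = 29; s[11] = 7; s[12] = 33; s[13] = 36; s[14] = 18.
Since s[14] = s[1] = 18, the sequence is periodic with period 13.
So s[201] = s[1 + ((201-1) mod 13)] = s[6] = 14.

14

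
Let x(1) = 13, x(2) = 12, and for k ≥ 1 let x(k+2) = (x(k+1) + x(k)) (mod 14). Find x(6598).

1

Computing terms: x(1) = 13, x(2) = 12, x(3) = 11, x(4) = 9, x(5) = 6, x(6) = 1, x(7) = 7, x(8) = 8, x(9) = 1, x(10) = 9, x(11) = 10, x(12) = 5, x(13) = 1, x(14) = 6, x(15) = 7, x(16) = 13, x(17) = 6, x(18) = 5, x(19) = 11, x(20) = 2, x(21) = 13, x(22) = 1, x(23) = 0, x(24) = 1, x(25) = 1, x(26) = 2, x(27) = 3, x(28) = 5, x(29) = 8, x(30) = 13, x(31) = 7, x(32) = 6, x(33) = 13, x(34) = 5, x(35) = 4, x(36) = 9, x(37) = 13, x(38) = 8, x(39) = 7, x(40) = 1, x(41) = 8, x(42) = 9, x(43) = 3, x(44) = 12, x(45) = 1, x(46) = 13, x(47) = 0, x(48) = 13, x(49) = 13, x(50) = 12.
Since (x(49), x(50)) = (x(1), x(2)) = (13, 12) (two consecutive terms determine the rest), the sequence is periodic with period 48.
So x(6598) = x(1 + ((6598-1) mod 48)) = x(22) = 1.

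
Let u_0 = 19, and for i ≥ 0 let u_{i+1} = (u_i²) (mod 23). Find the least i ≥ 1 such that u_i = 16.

Listing terms: u_0 = 19, u_1 = 16, u_2 = 3, u_3 = 9, u_4 = 12, u_5 = 6, u_6 = 13, u_7 = 8, u_8 = 18, u_9 = 2, u_{10} = 4, u_{11} = 16.
Since u_{11} = u_1 = 16, the sequence is eventually periodic: after a pre-period of length 1 it cycles with period 10.
The value 16 first appears (with i ≥ 1) at u_1.

1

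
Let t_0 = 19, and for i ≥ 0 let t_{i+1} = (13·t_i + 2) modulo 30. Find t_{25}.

Listing terms: t_0 = 19, t_1 = 9, t_2 = 29, t_3 = 19.
The sequence repeats with period 3.
(25 - 0) mod 3 = 1, so t_{25} = t_1 = 9.

9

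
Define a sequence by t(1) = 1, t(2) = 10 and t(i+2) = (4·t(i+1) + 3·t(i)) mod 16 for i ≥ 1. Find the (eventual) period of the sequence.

Computing terms: t(1) = 1, t(2) = 10, t(3) = 11, t(4) = 10, t(5) = 9, t(6) = 2, t(7) = 3, t(8) = 2, t(9) = 1, t(10) = 10.
Since (t(9), t(10)) = (t(1), t(2)) = (1, 10) (two consecutive terms determine the rest), the sequence is periodic with period 8.

8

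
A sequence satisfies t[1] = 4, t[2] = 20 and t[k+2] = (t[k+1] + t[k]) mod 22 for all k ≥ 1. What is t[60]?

t[1] = 4,  t[2] = 20,  t[3] = 2,  t[4] = 0,  t[5] = 2,  t[6] = 2,  t[7] = 4,  t[8] = 6,  t[9] = 10,  t[10] = 16,  t[11] = 4,  t[12] = 20.
The sequence repeats with period 10.
(60 - 1) mod 10 = 9, so t[60] = t[10] = 16.

16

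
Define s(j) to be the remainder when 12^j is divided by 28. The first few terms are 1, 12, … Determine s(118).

16

s(0) = 1; s(1) = 12; s(2) = 4; s(3) = 20; s(4) = 16; s(5) = 24; s(6) = 8; s(7) = 12.
Since s(7) = s(1) = 12, the sequence is eventually periodic: after a pre-period of length 1 it cycles with period 6.
For j ≥ 1, s(j) depends only on (j - 1) mod 6. (118 - 1) mod 6 = 3, so s(118) = s(4) = 16.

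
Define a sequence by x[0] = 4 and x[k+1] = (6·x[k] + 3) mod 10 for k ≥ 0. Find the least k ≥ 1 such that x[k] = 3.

3

x[0] = 4, x[1] = 7, x[2] = 5, x[3] = 3, x[4] = 1, x[5] = 9, x[6] = 7.
Since x[6] = x[1] = 7, the sequence is eventually periodic: after a pre-period of length 1 it cycles with period 5.
The value 3 first appears (with k ≥ 1) at x[3].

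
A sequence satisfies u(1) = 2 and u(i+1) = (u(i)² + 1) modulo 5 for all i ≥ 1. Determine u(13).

Listing terms: u(1) = 2, u(2) = 0, u(3) = 1, u(4) = 2.
The sequence repeats with period 3.
(13 - 1) mod 3 = 0, so u(13) = u(1) = 2.

2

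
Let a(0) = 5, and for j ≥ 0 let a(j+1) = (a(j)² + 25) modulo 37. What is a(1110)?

32

Listing terms: a(0) = 5, a(1) = 13, a(2) = 9, a(3) = 32, a(4) = 13.
Since a(4) = a(1) = 13, the sequence is eventually periodic: after a pre-period of length 1 it cycles with period 3.
For j ≥ 1, a(j) depends only on (j - 1) mod 3. (1110 - 1) mod 3 = 2, so a(1110) = a(3) = 32.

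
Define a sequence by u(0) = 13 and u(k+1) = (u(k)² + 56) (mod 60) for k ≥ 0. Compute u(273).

We have u(0) = 13, u(1) = 45, u(2) = 41, u(3) = 57, u(4) = 5, u(5) = 21, u(6) = 17, u(7) = 45.
Since u(7) = u(1) = 45, the sequence is eventually periodic: after a pre-period of length 1 it cycles with period 6.
For k ≥ 1, u(k) depends only on (k - 1) mod 6. (273 - 1) mod 6 = 2, so u(273) = u(3) = 57.

57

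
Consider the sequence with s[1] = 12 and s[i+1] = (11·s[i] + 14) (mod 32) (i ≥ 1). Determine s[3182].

Listing terms: s[1] = 12,  s[2] = 18,  s[3] = 20,  s[4] = 10,  s[5] = 28,  s[6] = 2,  s[7] = 4,  s[8] = 26,  s[9] = 12.
Since s[9] = s[1] = 12, the sequence is periodic with period 8.
So s[3182] = s[1 + ((3182-1) mod 8)] = s[6] = 2.

2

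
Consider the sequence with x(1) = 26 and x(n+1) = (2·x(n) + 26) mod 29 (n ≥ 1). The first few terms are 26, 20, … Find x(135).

2

Computing terms: x(1) = 26,  x(2) = 20,  x(3) = 8,  x(4) = 13,  x(5) = 23,  x(6) = 14,  x(7) = 25,  x(8) = 18,  x(9) = 4,  x(10) = 5,  x(11) = 7,  x(12) = 11,  x(13) = 19,  x(14) = 6,  x(15) = 9,  x(16) = 15,  x(17) = 27,  x(18) = 22,  x(19) = 12,  x(20) = 21,  x(21) = 10,  x(22) = 17,  x(23) = 2,  x(24) = 1,  x(25) = 28,  x(26) = 24,  x(27) = 16,  x(28) = 0,  x(29) = 26.
The sequence repeats with period 28.
So x(135) = x(1 + ((135-1) mod 28)) = x(23) = 2.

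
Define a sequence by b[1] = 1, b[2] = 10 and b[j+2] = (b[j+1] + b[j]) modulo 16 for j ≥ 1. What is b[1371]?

b[1] = 1; b[2] = 10; b[3] = 11; b[4] = 5; b[5] = 0; b[6] = 5; b[7] = 5; b[8] = 10; b[9] = 15; b[10] = 9; b[11] = 8; b[12] = 1; b[13] = 9; b[14] = 10; b[15] = 3; b[16] = 13; b[17] = 0; b[18] = 13; b[19] = 13; b[20] = 10; b[21] = 7; b[22] = 1; b[23] = 8; b[24] = 9; b[25] = 1; b[26] = 10.
The sequence repeats with period 24.
(1371 - 1) mod 24 = 2, so b[1371] = b[3] = 11.

11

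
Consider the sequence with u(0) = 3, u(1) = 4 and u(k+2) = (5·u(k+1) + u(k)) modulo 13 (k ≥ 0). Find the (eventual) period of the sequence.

Computing terms: u(0) = 3; u(1) = 4; u(2) = 10; u(3) = 2; u(4) = 7; u(5) = 11; u(6) = 10; u(7) = 9; u(8) = 3; u(9) = 11; u(10) = 6; u(11) = 2; u(12) = 3; u(13) = 4.
The sequence repeats with period 12.

12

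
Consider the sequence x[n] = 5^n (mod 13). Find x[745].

We have x[0] = 1, x[1] = 5, x[2] = 12, x[3] = 8, x[4] = 1.
Since x[4] = x[0] = 1, the sequence is periodic with period 4.
So x[745] = x[0 + ((745-0) mod 4)] = x[1] = 5.

5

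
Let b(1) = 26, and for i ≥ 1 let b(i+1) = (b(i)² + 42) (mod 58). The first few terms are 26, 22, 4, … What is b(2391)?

0

We have b(1) = 26,  b(2) = 22,  b(3) = 4,  b(4) = 0,  b(5) = 42,  b(6) = 8,  b(7) = 48,  b(8) = 26.
The sequence repeats with period 7.
(2391 - 1) mod 7 = 3, so b(2391) = b(4) = 0.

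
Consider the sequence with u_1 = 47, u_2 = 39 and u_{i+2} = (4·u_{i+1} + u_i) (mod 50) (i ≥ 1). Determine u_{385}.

Listing terms: u_1 = 47,  u_2 = 39,  u_3 = 3,  u_4 = 1,  u_5 = 7,  u_6 = 29,  u_7 = 23,  u_8 = 21,  u_9 = 7,  u_{10} = 49,  u_{11} = 3,  u_{12} = 11,  u_{13} = 47,  u_{14} = 49,  u_{15} = 43,  u_{16} = 21,  u_{17} = 27,  u_{18} = 29,  u_{19} = 43,  u_{20} = 1,  u_{21} = 47,  u_{22} = 39.
Since (u_{21}, u_{22}) = (u_1, u_2) = (47, 39) (two consecutive terms determine the rest), the sequence is periodic with period 20.
(385 - 1) mod 20 = 4, so u_{385} = u_5 = 7.

7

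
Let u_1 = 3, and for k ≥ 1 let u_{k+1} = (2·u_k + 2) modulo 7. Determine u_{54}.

We have u_1 = 3; u_2 = 1; u_3 = 4; u_4 = 3.
Since u_4 = u_1 = 3, the sequence is periodic with period 3.
(54 - 1) mod 3 = 2, so u_{54} = u_3 = 4.

4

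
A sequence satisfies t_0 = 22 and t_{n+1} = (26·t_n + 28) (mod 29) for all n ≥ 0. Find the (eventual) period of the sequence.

t_0 = 22; t_1 = 20; t_2 = 26; t_3 = 8; t_4 = 4; t_5 = 16; t_6 = 9; t_7 = 1; t_8 = 25; t_9 = 11; t_{10} = 24; t_{11} = 14; t_{12} = 15; t_{13} = 12; t_{14} = 21; t_{15} = 23; t_{16} = 17; t_{17} = 6; t_{18} = 10; t_{19} = 27; t_{20} = 5; t_{21} = 13; t_{22} = 18; t_{23} = 3; t_{24} = 19; t_{25} = 0; t_{26} = 28; t_{27} = 2; t_{28} = 22.
The sequence repeats with period 28.

28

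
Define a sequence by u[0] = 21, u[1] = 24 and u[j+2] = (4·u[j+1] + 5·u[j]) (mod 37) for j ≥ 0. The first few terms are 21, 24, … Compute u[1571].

7

u[0] = 21, u[1] = 24, u[2] = 16, u[3] = 36, u[4] = 2, u[5] = 3, u[6] = 22, u[7] = 29, u[8] = 4, u[9] = 13, u[10] = 35, u[11] = 20, u[12] = 33, u[13] = 10, u[14] = 20, u[15] = 19, u[16] = 28, u[17] = 22, u[18] = 6, u[19] = 23, u[20] = 11, u[21] = 11, u[22] = 25, u[23] = 7, u[24] = 5, u[25] = 18, u[26] = 23, u[27] = 34, u[28] = 29, u[29] = 27, u[30] = 31, u[31] = 0, u[32] = 7, u[33] = 28, u[34] = 36, u[35] = 25, u[36] = 21, u[37] = 24.
The sequence repeats with period 36.
So u[1571] = u[0 + ((1571-0) mod 36)] = u[23] = 7.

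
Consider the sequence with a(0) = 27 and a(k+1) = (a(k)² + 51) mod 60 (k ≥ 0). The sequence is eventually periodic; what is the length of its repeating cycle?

6

We have a(0) = 27; a(1) = 0; a(2) = 51; a(3) = 12; a(4) = 15; a(5) = 36; a(6) = 27.
Since a(6) = a(0) = 27, the sequence is periodic with period 6.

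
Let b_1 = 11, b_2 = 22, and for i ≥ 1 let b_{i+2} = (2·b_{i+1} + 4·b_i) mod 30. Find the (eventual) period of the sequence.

b_1 = 11, b_2 = 22, b_3 = 28, b_4 = 24, b_5 = 10, b_6 = 26, b_7 = 2, b_8 = 18, b_9 = 14, b_{10} = 10, b_{11} = 16, b_{12} = 12, b_{13} = 28, b_{14} = 14, b_{15} = 20, b_{16} = 6, b_{17} = 2, b_{18} = 28, b_{19} = 4, b_{20} = 0, b_{21} = 16, b_{22} = 2, b_{23} = 8, b_{24} = 24, b_{25} = 20, b_{26} = 16, b_{27} = 22, b_{28} = 18, b_{29} = 4, b_{30} = 20, b_{31} = 26, b_{32} = 12, b_{33} = 8, b_{34} = 4, b_{35} = 10, b_{36} = 6, b_{37} = 22, b_{38} = 8, b_{39} = 14, b_{40} = 0, b_{41} = 26, b_{42} = 22, b_{43} = 28.
Since (b_{42}, b_{43}) = (b_2, b_3) = (22, 28) (two consecutive terms determine the rest), the sequence is eventually periodic: after a pre-period of length 1 it cycles with period 40.

40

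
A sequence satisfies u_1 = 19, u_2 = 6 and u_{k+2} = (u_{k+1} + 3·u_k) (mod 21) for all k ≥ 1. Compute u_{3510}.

9

Listing terms: u_1 = 19,  u_2 = 6,  u_3 = 0,  u_4 = 18,  u_5 = 18,  u_6 = 9,  u_7 = 0,  u_8 = 6,  u_9 = 6,  u_{10} = 3,  u_{11} = 0,  u_{12} = 9,  u_{13} = 9,  u_{14} = 15,  u_{15} = 0,  u_{16} = 3,  u_{17} = 3,  u_{18} = 12,  u_{19} = 0,  u_{20} = 15,  u_{21} = 15,  u_{22} = 18,  u_{23} = 0,  u_{24} = 12,  u_{25} = 12,  u_{26} = 6,  u_{27} = 0.
Since (u_{26}, u_{27}) = (u_2, u_3) = (6, 0) (two consecutive terms determine the rest), the sequence is eventually periodic: after a pre-period of length 1 it cycles with period 24.
For k ≥ 2, u_k depends only on (k - 2) mod 24. (3510 - 2) mod 24 = 4, so u_{3510} = u_6 = 9.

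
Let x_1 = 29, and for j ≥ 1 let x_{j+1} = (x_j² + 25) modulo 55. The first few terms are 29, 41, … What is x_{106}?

Computing terms: x_1 = 29, x_2 = 41, x_3 = 1, x_4 = 26, x_5 = 41.
Since x_5 = x_2 = 41, the sequence is eventually periodic: after a pre-period of length 1 it cycles with period 3.
For j ≥ 2, x_j depends only on (j - 2) mod 3. (106 - 2) mod 3 = 2, so x_{106} = x_4 = 26.

26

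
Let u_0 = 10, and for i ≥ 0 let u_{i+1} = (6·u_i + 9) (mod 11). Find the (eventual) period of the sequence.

10

u_0 = 10,  u_1 = 3,  u_2 = 5,  u_3 = 6,  u_4 = 1,  u_5 = 4,  u_6 = 0,  u_7 = 9,  u_8 = 8,  u_9 = 2,  u_{10} = 10.
The sequence repeats with period 10.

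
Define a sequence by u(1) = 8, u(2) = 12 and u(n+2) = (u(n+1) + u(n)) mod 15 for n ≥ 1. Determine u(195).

8

We have u(1) = 8,  u(2) = 12,  u(3) = 5,  u(4) = 2,  u(5) = 7,  u(6) = 9,  u(7) = 1,  u(8) = 10,  u(9) = 11,  u(10) = 6,  u(11) = 2,  u(12) = 8,  u(13) = 10,  u(14) = 3,  u(15) = 13,  u(16) = 1,  u(17) = 14,  u(18) = 0,  u(19) = 14,  u(20) = 14,  u(21) = 13,  u(22) = 12,  u(23) = 10,  u(24) = 7,  u(25) = 2,  u(26) = 9,  u(27) = 11,  u(28) = 5,  u(29) = 1,  u(30) = 6,  u(31) = 7,  u(32) = 13,  u(33) = 5,  u(34) = 3,  u(35) = 8,  u(36) = 11,  u(37) = 4,  u(38) = 0,  u(39) = 4,  u(40) = 4,  u(41) = 8,  u(42) = 12.
The sequence repeats with period 40.
So u(195) = u(1 + ((195-1) mod 40)) = u(35) = 8.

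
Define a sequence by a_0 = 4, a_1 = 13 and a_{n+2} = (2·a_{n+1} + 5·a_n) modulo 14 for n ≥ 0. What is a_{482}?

4

Listing terms: a_0 = 4; a_1 = 13; a_2 = 4; a_3 = 3; a_4 = 12; a_5 = 11; a_6 = 12; a_7 = 9; a_8 = 8; a_9 = 5; a_{10} = 8; a_{11} = 13; a_{12} = 10; a_{13} = 1; a_{14} = 10; a_{15} = 11; a_{16} = 2; a_{17} = 3; a_{18} = 2; a_{19} = 5; a_{20} = 6; a_{21} = 9; a_{22} = 6; a_{23} = 1; a_{24} = 4; a_{25} = 13.
The sequence repeats with period 24.
(482 - 0) mod 24 = 2, so a_{482} = a_2 = 4.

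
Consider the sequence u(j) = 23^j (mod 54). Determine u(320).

We have u(1) = 23; u(2) = 43; u(3) = 17; u(4) = 13; u(5) = 29; u(6) = 19; u(7) = 5; u(8) = 7; u(9) = 53; u(10) = 31; u(11) = 11; u(12) = 37; u(13) = 41; u(14) = 25; u(15) = 35; u(16) = 49; u(17) = 47; u(18) = 1; u(19) = 23.
The sequence repeats with period 18.
So u(320) = u(1 + ((320-1) mod 18)) = u(14) = 25.

25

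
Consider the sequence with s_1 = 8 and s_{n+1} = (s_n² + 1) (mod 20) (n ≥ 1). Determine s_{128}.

5

s_1 = 8,  s_2 = 5,  s_3 = 6,  s_4 = 17,  s_5 = 10,  s_6 = 1,  s_7 = 2,  s_8 = 5.
Since s_8 = s_2 = 5, the sequence is eventually periodic: after a pre-period of length 1 it cycles with period 6.
For n ≥ 2, s_n depends only on (n - 2) mod 6. (128 - 2) mod 6 = 0, so s_{128} = s_2 = 5.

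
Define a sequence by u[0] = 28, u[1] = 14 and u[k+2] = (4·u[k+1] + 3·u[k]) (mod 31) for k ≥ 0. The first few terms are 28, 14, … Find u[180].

Computing terms: u[0] = 28; u[1] = 14; u[2] = 16; u[3] = 13; u[4] = 7; u[5] = 5; u[6] = 10; u[7] = 24; u[8] = 2; u[9] = 18; u[10] = 16; u[11] = 25; u[12] = 24; u[13] = 16; u[14] = 12; u[15] = 3; u[16] = 17; u[17] = 15; u[18] = 18; u[19] = 24; u[20] = 26; u[21] = 21; u[22] = 7; u[23] = 29; u[24] = 13; u[25] = 15; u[26] = 6; u[27] = 7; u[28] = 15; u[29] = 19; u[30] = 28; u[31] = 14.
Since (u[30], u[31]) = (u[0], u[1]) = (28, 14) (two consecutive terms determine the rest), the sequence is periodic with period 30.
So u[180] = u[0 + ((180-0) mod 30)] = u[0] = 28.

28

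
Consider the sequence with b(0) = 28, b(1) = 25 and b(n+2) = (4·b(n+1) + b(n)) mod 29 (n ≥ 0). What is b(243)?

b(0) = 28,  b(1) = 25,  b(2) = 12,  b(3) = 15,  b(4) = 14,  b(5) = 13,  b(6) = 8,  b(7) = 16,  b(8) = 14,  b(9) = 14,  b(10) = 12,  b(11) = 4,  b(12) = 28,  b(13) = 0,  b(14) = 28,  b(15) = 25.
The sequence repeats with period 14.
(243 - 0) mod 14 = 5, so b(243) = b(5) = 13.

13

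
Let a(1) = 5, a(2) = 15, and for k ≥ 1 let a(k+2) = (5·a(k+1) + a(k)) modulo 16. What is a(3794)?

15

a(1) = 5; a(2) = 15; a(3) = 0; a(4) = 15; a(5) = 11; a(6) = 6; a(7) = 9; a(8) = 3; a(9) = 8; a(10) = 11; a(11) = 15; a(12) = 6; a(13) = 13; a(14) = 7; a(15) = 0; a(16) = 7; a(17) = 3; a(18) = 6; a(19) = 1; a(20) = 11; a(21) = 8; a(22) = 3; a(23) = 7; a(24) = 6; a(25) = 5; a(26) = 15.
Since (a(25), a(26)) = (a(1), a(2)) = (5, 15) (two consecutive terms determine the rest), the sequence is periodic with period 24.
(3794 - 1) mod 24 = 1, so a(3794) = a(2) = 15.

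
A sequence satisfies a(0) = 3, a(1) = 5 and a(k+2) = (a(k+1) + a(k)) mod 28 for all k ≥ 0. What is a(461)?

22

We have a(0) = 3,  a(1) = 5,  a(2) = 8,  a(3) = 13,  a(4) = 21,  a(5) = 6,  a(6) = 27,  a(7) = 5,  a(8) = 4,  a(9) = 9,  a(10) = 13,  a(11) = 22,  a(12) = 7,  a(13) = 1,  a(14) = 8,  a(15) = 9,  a(16) = 17,  a(17) = 26,  a(18) = 15,  a(19) = 13,  a(20) = 0,  a(21) = 13,  a(22) = 13,  a(23) = 26,  a(24) = 11,  a(25) = 9,  a(26) = 20,  a(27) = 1,  a(28) = 21,  a(29) = 22,  a(30) = 15,  a(31) = 9,  a(32) = 24,  a(33) = 5,  a(34) = 1,  a(35) = 6,  a(36) = 7,  a(37) = 13,  a(38) = 20,  a(39) = 5,  a(40) = 25,  a(41) = 2,  a(42) = 27,  a(43) = 1,  a(44) = 0,  a(45) = 1,  a(46) = 1,  a(47) = 2,  a(48) = 3,  a(49) = 5.
Since (a(48), a(49)) = (a(0), a(1)) = (3, 5) (two consecutive terms determine the rest), the sequence is periodic with period 48.
So a(461) = a(0 + ((461-0) mod 48)) = a(29) = 22.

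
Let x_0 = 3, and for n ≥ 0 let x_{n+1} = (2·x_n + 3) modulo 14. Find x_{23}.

Computing terms: x_0 = 3; x_1 = 9; x_2 = 7; x_3 = 3.
The sequence repeats with period 3.
So x_{23} = x_{0 + ((23-0) mod 3)} = x_2 = 7.

7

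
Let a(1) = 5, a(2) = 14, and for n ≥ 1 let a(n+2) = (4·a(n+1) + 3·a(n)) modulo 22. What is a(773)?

Listing terms: a(1) = 5, a(2) = 14, a(3) = 5, a(4) = 18, a(5) = 21, a(6) = 6, a(7) = 21, a(8) = 14, a(9) = 9, a(10) = 12, a(11) = 9, a(12) = 6, a(13) = 7, a(14) = 2, a(15) = 7, a(16) = 12, a(17) = 3, a(18) = 4, a(19) = 3, a(20) = 2, a(21) = 17, a(22) = 8, a(23) = 17, a(24) = 4, a(25) = 1, a(26) = 16, a(27) = 1, a(28) = 8, a(29) = 13, a(30) = 10, a(31) = 13, a(32) = 16, a(33) = 15, a(34) = 20, a(35) = 15, a(36) = 10, a(37) = 19, a(38) = 18, a(39) = 19, a(40) = 20, a(41) = 5, a(42) = 14.
The sequence repeats with period 40.
(773 - 1) mod 40 = 12, so a(773) = a(13) = 7.

7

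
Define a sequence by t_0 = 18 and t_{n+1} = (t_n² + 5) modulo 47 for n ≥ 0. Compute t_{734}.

Computing terms: t_0 = 18,  t_1 = 0,  t_2 = 5,  t_3 = 30,  t_4 = 12,  t_5 = 8,  t_6 = 22,  t_7 = 19,  t_8 = 37,  t_9 = 11,  t_{10} = 32,  t_{11} = 42,  t_{12} = 30.
Since t_{12} = t_3 = 30, the sequence is eventually periodic: after a pre-period of length 3 it cycles with period 9.
For n ≥ 3, t_n depends only on (n - 3) mod 9. (734 - 3) mod 9 = 2, so t_{734} = t_5 = 8.

8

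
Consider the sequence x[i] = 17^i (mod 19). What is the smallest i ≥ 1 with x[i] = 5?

7

x[0] = 1, x[1] = 17, x[2] = 4, x[3] = 11, x[4] = 16, x[5] = 6, x[6] = 7, x[7] = 5, x[8] = 9, x[9] = 1.
The sequence repeats with period 9.
The value 5 first appears (with i ≥ 1) at x[7].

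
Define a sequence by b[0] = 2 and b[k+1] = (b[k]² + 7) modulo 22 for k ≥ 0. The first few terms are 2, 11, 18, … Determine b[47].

b[0] = 2, b[1] = 11, b[2] = 18, b[3] = 1, b[4] = 8, b[5] = 5, b[6] = 10, b[7] = 19, b[8] = 16, b[9] = 21, b[10] = 8.
Since b[10] = b[4] = 8, the sequence is eventually periodic: after a pre-period of length 4 it cycles with period 6.
For k ≥ 4, b[k] depends only on (k - 4) mod 6. (47 - 4) mod 6 = 1, so b[47] = b[5] = 5.

5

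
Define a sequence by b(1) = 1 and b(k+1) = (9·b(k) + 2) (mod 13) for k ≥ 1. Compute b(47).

11

Listing terms: b(1) = 1; b(2) = 11; b(3) = 10; b(4) = 1.
Since b(4) = b(1) = 1, the sequence is periodic with period 3.
(47 - 1) mod 3 = 1, so b(47) = b(2) = 11.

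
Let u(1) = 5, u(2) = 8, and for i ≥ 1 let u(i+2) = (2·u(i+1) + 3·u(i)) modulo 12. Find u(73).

1

We have u(1) = 5; u(2) = 8; u(3) = 7; u(4) = 2; u(5) = 1; u(6) = 8; u(7) = 7.
Since (u(6), u(7)) = (u(2), u(3)) = (8, 7) (two consecutive terms determine the rest), the sequence is eventually periodic: after a pre-period of length 1 it cycles with period 4.
For i ≥ 2, u(i) depends only on (i - 2) mod 4. (73 - 2) mod 4 = 3, so u(73) = u(5) = 1.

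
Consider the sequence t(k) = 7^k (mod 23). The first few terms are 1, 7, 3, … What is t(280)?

6

Computing terms: t(0) = 1; t(1) = 7; t(2) = 3; t(3) = 21; t(4) = 9; t(5) = 17; t(6) = 4; t(7) = 5; t(8) = 12; t(9) = 15; t(10) = 13; t(11) = 22; t(12) = 16; t(13) = 20; t(14) = 2; t(15) = 14; t(16) = 6; t(17) = 19; t(18) = 18; t(19) = 11; t(20) = 8; t(21) = 10; t(22) = 1.
The sequence repeats with period 22.
(280 - 0) mod 22 = 16, so t(280) = t(16) = 6.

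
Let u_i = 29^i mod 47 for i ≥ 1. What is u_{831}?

43

Listing terms: u_1 = 29, u_2 = 42, u_3 = 43, u_4 = 25, u_5 = 20, u_6 = 16, u_7 = 41, u_8 = 14, u_9 = 30, u_{10} = 24, u_{11} = 38, u_{12} = 21, u_{13} = 45, u_{14} = 36, u_{15} = 10, u_{16} = 8, u_{17} = 44, u_{18} = 7, u_{19} = 15, u_{20} = 12, u_{21} = 19, u_{22} = 34, u_{23} = 46, u_{24} = 18, u_{25} = 5, u_{26} = 4, u_{27} = 22, u_{28} = 27, u_{29} = 31, u_{30} = 6, u_{31} = 33, u_{32} = 17, u_{33} = 23, u_{34} = 9, u_{35} = 26, u_{36} = 2, u_{37} = 11, u_{38} = 37, u_{39} = 39, u_{40} = 3, u_{41} = 40, u_{42} = 32, u_{43} = 35, u_{44} = 28, u_{45} = 13, u_{46} = 1, u_{47} = 29.
The sequence repeats with period 46.
So u_{831} = u_{1 + ((831-1) mod 46)} = u_3 = 43.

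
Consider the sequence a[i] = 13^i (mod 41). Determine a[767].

Computing terms: a[0] = 1, a[1] = 13, a[2] = 5, a[3] = 24, a[4] = 25, a[5] = 38, a[6] = 2, a[7] = 26, a[8] = 10, a[9] = 7, a[10] = 9, a[11] = 35, a[12] = 4, a[13] = 11, a[14] = 20, a[15] = 14, a[16] = 18, a[17] = 29, a[18] = 8, a[19] = 22, a[20] = 40, a[21] = 28, a[22] = 36, a[23] = 17, a[24] = 16, a[25] = 3, a[26] = 39, a[27] = 15, a[28] = 31, a[29] = 34, a[30] = 32, a[31] = 6, a[32] = 37, a[33] = 30, a[34] = 21, a[35] = 27, a[36] = 23, a[37] = 12, a[38] = 33, a[39] = 19, a[40] = 1.
Since a[40] = a[0] = 1, the sequence is periodic with period 40.
(767 - 0) mod 40 = 7, so a[767] = a[7] = 26.

26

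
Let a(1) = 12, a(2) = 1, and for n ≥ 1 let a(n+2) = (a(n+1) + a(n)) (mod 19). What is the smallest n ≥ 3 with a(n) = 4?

a(1) = 12,  a(2) = 1,  a(3) = 13,  a(4) = 14,  a(5) = 8,  a(6) = 3,  a(7) = 11,  a(8) = 14,  a(9) = 6,  a(10) = 1,  a(11) = 7,  a(12) = 8,  a(13) = 15,  a(14) = 4,  a(15) = 0,  a(16) = 4,  a(17) = 4,  a(18) = 8,  a(19) = 12,  a(20) = 1.
The sequence repeats with period 18.
The value 4 first appears (with n ≥ 3) at a(14).

14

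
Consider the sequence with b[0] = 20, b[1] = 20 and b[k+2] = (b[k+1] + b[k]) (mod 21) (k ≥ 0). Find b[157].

1

b[0] = 20, b[1] = 20, b[2] = 19, b[3] = 18, b[4] = 16, b[5] = 13, b[6] = 8, b[7] = 0, b[8] = 8, b[9] = 8, b[10] = 16, b[11] = 3, b[12] = 19, b[13] = 1, b[14] = 20, b[15] = 0, b[16] = 20, b[17] = 20.
The sequence repeats with period 16.
(157 - 0) mod 16 = 13, so b[157] = b[13] = 1.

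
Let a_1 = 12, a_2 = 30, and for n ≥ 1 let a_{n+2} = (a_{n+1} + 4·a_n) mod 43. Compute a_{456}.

Listing terms: a_1 = 12; a_2 = 30; a_3 = 35; a_4 = 26; a_5 = 37; a_6 = 12; a_7 = 31; a_8 = 36; a_9 = 31; a_{10} = 3; a_{11} = 41; a_{12} = 10; a_{13} = 2; a_{14} = 42; a_{15} = 7; a_{16} = 3; a_{17} = 31; a_{18} = 0; a_{19} = 38; a_{20} = 38; a_{21} = 18; a_{22} = 41; a_{23} = 27; a_{24} = 19; a_{25} = 41; a_{26} = 31; a_{27} = 23; a_{28} = 18; a_{29} = 24; a_{30} = 10; a_{31} = 20; a_{32} = 17; a_{33} = 11; a_{34} = 36; a_{35} = 37; a_{36} = 9; a_{37} = 28; a_{38} = 21; a_{39} = 4; a_{40} = 2; a_{41} = 18; a_{42} = 26; a_{43} = 12; a_{44} = 30.
The sequence repeats with period 42.
(456 - 1) mod 42 = 35, so a_{456} = a_{36} = 9.

9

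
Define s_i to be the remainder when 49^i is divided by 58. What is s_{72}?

23

We have s_0 = 1; s_1 = 49; s_2 = 23; s_3 = 25; s_4 = 7; s_5 = 53; s_6 = 45; s_7 = 1.
Since s_7 = s_0 = 1, the sequence is periodic with period 7.
So s_{72} = s_{0 + ((72-0) mod 7)} = s_2 = 23.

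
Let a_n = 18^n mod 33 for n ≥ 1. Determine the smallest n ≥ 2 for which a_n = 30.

Computing terms: a_1 = 18; a_2 = 27; a_3 = 24; a_4 = 3; a_5 = 21; a_6 = 15; a_7 = 6; a_8 = 9; a_9 = 30; a_{10} = 12; a_{11} = 18.
Since a_{11} = a_1 = 18, the sequence is periodic with period 10.
The value 30 first appears (with n ≥ 2) at a_9.

9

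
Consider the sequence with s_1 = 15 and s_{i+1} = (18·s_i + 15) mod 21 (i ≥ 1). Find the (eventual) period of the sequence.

3

Computing terms: s_1 = 15, s_2 = 12, s_3 = 0, s_4 = 15.
Since s_4 = s_1 = 15, the sequence is periodic with period 3.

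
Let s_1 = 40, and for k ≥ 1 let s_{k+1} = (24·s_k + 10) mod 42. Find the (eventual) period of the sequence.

6

We have s_1 = 40; s_2 = 4; s_3 = 22; s_4 = 34; s_5 = 28; s_6 = 10; s_7 = 40.
The sequence repeats with period 6.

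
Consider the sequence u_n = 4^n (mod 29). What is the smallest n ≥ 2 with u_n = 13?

9

u_1 = 4, u_2 = 16, u_3 = 6, u_4 = 24, u_5 = 9, u_6 = 7, u_7 = 28, u_8 = 25, u_9 = 13, u_{10} = 23, u_{11} = 5, u_{12} = 20, u_{13} = 22, u_{14} = 1, u_{15} = 4.
The sequence repeats with period 14.
The value 13 first appears (with n ≥ 2) at u_9.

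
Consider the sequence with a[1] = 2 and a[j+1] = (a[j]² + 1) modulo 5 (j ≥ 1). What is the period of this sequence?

a[1] = 2, a[2] = 0, a[3] = 1, a[4] = 2.
Since a[4] = a[1] = 2, the sequence is periodic with period 3.

3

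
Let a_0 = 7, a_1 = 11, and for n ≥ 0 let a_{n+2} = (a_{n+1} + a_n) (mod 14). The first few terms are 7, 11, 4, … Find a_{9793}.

Computing terms: a_0 = 7; a_1 = 11; a_2 = 4; a_3 = 1; a_4 = 5; a_5 = 6; a_6 = 11; a_7 = 3; a_8 = 0; a_9 = 3; a_{10} = 3; a_{11} = 6; a_{12} = 9; a_{13} = 1; a_{14} = 10; a_{15} = 11; a_{16} = 7; a_{17} = 4; a_{18} = 11; a_{19} = 1; a_{20} = 12; a_{21} = 13; a_{22} = 11; a_{23} = 10; a_{24} = 7; a_{25} = 3; a_{26} = 10; a_{27} = 13; a_{28} = 9; a_{29} = 8; a_{30} = 3; a_{31} = 11; a_{32} = 0; a_{33} = 11; a_{34} = 11; a_{35} = 8; a_{36} = 5; a_{37} = 13; a_{38} = 4; a_{39} = 3; a_{40} = 7; a_{41} = 10; a_{42} = 3; a_{43} = 13; a_{44} = 2; a_{45} = 1; a_{46} = 3; a_{47} = 4; a_{48} = 7; a_{49} = 11.
The sequence repeats with period 48.
So a_{9793} = a_{0 + ((9793-0) mod 48)} = a_1 = 11.

11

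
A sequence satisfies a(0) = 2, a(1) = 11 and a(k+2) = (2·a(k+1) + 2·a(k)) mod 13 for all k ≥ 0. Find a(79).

a(0) = 2, a(1) = 11, a(2) = 0, a(3) = 9, a(4) = 5, a(5) = 2, a(6) = 1, a(7) = 6, a(8) = 1, a(9) = 1, a(10) = 4, a(11) = 10, a(12) = 2, a(13) = 11.
Since (a(12), a(13)) = (a(0), a(1)) = (2, 11) (two consecutive terms determine the rest), the sequence is periodic with period 12.
(79 - 0) mod 12 = 7, so a(79) = a(7) = 6.

6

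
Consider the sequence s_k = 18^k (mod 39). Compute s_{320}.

Listing terms: s_0 = 1,  s_1 = 18,  s_2 = 12,  s_3 = 21,  s_4 = 27,  s_5 = 18.
Since s_5 = s_1 = 18, the sequence is eventually periodic: after a pre-period of length 1 it cycles with period 4.
For k ≥ 1, s_k depends only on (k - 1) mod 4. (320 - 1) mod 4 = 3, so s_{320} = s_4 = 27.

27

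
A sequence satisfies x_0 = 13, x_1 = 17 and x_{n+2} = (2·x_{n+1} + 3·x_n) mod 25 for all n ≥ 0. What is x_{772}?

13

We have x_0 = 13, x_1 = 17, x_2 = 23, x_3 = 22, x_4 = 13, x_5 = 17.
The sequence repeats with period 4.
(772 - 0) mod 4 = 0, so x_{772} = x_0 = 13.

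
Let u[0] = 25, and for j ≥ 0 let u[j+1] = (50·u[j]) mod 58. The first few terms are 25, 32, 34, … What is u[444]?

16

Listing terms: u[0] = 25, u[1] = 32, u[2] = 34, u[3] = 18, u[4] = 30, u[5] = 50, u[6] = 6, u[7] = 10, u[8] = 36, u[9] = 2, u[10] = 42, u[11] = 12, u[12] = 20, u[13] = 14, u[14] = 4, u[15] = 26, u[16] = 24, u[17] = 40, u[18] = 28, u[19] = 8, u[20] = 52, u[21] = 48, u[22] = 22, u[23] = 56, u[24] = 16, u[25] = 46, u[26] = 38, u[27] = 44, u[28] = 54, u[29] = 32.
Since u[29] = u[1] = 32, the sequence is eventually periodic: after a pre-period of length 1 it cycles with period 28.
For j ≥ 1, u[j] depends only on (j - 1) mod 28. (444 - 1) mod 28 = 23, so u[444] = u[24] = 16.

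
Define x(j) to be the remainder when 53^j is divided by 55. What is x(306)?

9

We have x(1) = 53, x(2) = 4, x(3) = 47, x(4) = 16, x(5) = 23, x(6) = 9, x(7) = 37, x(8) = 36, x(9) = 38, x(10) = 34, x(11) = 42, x(12) = 26, x(13) = 3, x(14) = 49, x(15) = 12, x(16) = 31, x(17) = 48, x(18) = 14, x(19) = 27, x(20) = 1, x(21) = 53.
The sequence repeats with period 20.
So x(306) = x(1 + ((306-1) mod 20)) = x(6) = 9.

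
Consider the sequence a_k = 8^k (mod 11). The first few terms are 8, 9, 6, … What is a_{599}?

Computing terms: a_1 = 8, a_2 = 9, a_3 = 6, a_4 = 4, a_5 = 10, a_6 = 3, a_7 = 2, a_8 = 5, a_9 = 7, a_{10} = 1, a_{11} = 8.
The sequence repeats with period 10.
(599 - 1) mod 10 = 8, so a_{599} = a_9 = 7.

7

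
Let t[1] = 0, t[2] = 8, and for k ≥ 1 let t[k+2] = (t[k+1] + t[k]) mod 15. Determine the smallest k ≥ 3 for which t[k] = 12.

13

We have t[1] = 0,  t[2] = 8,  t[3] = 8,  t[4] = 1,  t[5] = 9,  t[6] = 10,  t[7] = 4,  t[8] = 14,  t[9] = 3,  t[10] = 2,  t[11] = 5,  t[12] = 7,  t[13] = 12,  t[14] = 4,  t[15] = 1,  t[16] = 5,  t[17] = 6,  t[18] = 11,  t[19] = 2,  t[20] = 13,  t[21] = 0,  t[22] = 13,  t[23] = 13,  t[24] = 11,  t[25] = 9,  t[26] = 5,  t[27] = 14,  t[28] = 4,  t[29] = 3,  t[30] = 7,  t[31] = 10,  t[32] = 2,  t[33] = 12,  t[34] = 14,  t[35] = 11,  t[36] = 10,  t[37] = 6,  t[38] = 1,  t[39] = 7,  t[40] = 8,  t[41] = 0,  t[42] = 8.
The sequence repeats with period 40.
The value 12 first appears (with k ≥ 3) at t[13].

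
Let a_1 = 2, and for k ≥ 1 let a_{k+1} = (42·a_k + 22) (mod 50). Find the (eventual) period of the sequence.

We have a_1 = 2, a_2 = 6, a_3 = 24, a_4 = 30, a_5 = 32, a_6 = 16, a_7 = 44, a_8 = 20, a_9 = 12, a_{10} = 26, a_{11} = 14, a_{12} = 10, a_{13} = 42, a_{14} = 36, a_{15} = 34, a_{16} = 0, a_{17} = 22, a_{18} = 46, a_{19} = 4, a_{20} = 40, a_{21} = 2.
The sequence repeats with period 20.

20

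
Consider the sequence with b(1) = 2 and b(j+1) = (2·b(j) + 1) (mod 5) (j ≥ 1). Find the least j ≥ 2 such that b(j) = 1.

Listing terms: b(1) = 2, b(2) = 0, b(3) = 1, b(4) = 3, b(5) = 2.
Since b(5) = b(1) = 2, the sequence is periodic with period 4.
The value 1 first appears (with j ≥ 2) at b(3).

3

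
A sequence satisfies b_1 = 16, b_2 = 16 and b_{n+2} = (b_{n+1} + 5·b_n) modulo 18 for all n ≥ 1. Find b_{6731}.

Listing terms: b_1 = 16, b_2 = 16, b_3 = 6, b_4 = 14, b_5 = 8, b_6 = 6, b_7 = 10, b_8 = 4, b_9 = 0, b_{10} = 2, b_{11} = 2, b_{12} = 12, b_{13} = 4, b_{14} = 10, b_{15} = 12, b_{16} = 8, b_{17} = 14, b_{18} = 0, b_{19} = 16, b_{20} = 16.
The sequence repeats with period 18.
So b_{6731} = b_{1 + ((6731-1) mod 18)} = b_{17} = 14.

14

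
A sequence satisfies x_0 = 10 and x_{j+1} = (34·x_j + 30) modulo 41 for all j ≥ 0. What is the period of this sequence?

Computing terms: x_0 = 10; x_1 = 1; x_2 = 23; x_3 = 33; x_4 = 4; x_5 = 2; x_6 = 16; x_7 = 0; x_8 = 30; x_9 = 25; x_{10} = 19; x_{11} = 20; x_{12} = 13; x_{13} = 21; x_{14} = 6; x_{15} = 29; x_{16} = 32; x_{17} = 11; x_{18} = 35; x_{19} = 31; x_{20} = 18; x_{21} = 27; x_{22} = 5; x_{23} = 36; x_{24} = 24; x_{25} = 26; x_{26} = 12; x_{27} = 28; x_{28} = 39; x_{29} = 3; x_{30} = 9; x_{31} = 8; x_{32} = 15; x_{33} = 7; x_{34} = 22; x_{35} = 40; x_{36} = 37; x_{37} = 17; x_{38} = 34; x_{39} = 38; x_{40} = 10.
Since x_{40} = x_0 = 10, the sequence is periodic with period 40.

40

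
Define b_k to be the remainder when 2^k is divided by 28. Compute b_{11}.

4

Computing terms: b_0 = 1,  b_1 = 2,  b_2 = 4,  b_3 = 8,  b_4 = 16,  b_5 = 4.
Since b_5 = b_2 = 4, the sequence is eventually periodic: after a pre-period of length 2 it cycles with period 3.
For k ≥ 2, b_k depends only on (k - 2) mod 3. (11 - 2) mod 3 = 0, so b_{11} = b_2 = 4.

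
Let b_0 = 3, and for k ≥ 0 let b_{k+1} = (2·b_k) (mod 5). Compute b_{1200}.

3

b_0 = 3,  b_1 = 1,  b_2 = 2,  b_3 = 4,  b_4 = 3.
The sequence repeats with period 4.
(1200 - 0) mod 4 = 0, so b_{1200} = b_0 = 3.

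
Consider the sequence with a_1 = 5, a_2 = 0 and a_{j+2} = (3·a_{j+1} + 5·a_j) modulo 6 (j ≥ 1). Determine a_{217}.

a_1 = 5,  a_2 = 0,  a_3 = 1,  a_4 = 3,  a_5 = 2,  a_6 = 3,  a_7 = 1,  a_8 = 0,  a_9 = 5,  a_{10} = 3,  a_{11} = 4,  a_{12} = 3,  a_{13} = 5,  a_{14} = 0.
The sequence repeats with period 12.
(217 - 1) mod 12 = 0, so a_{217} = a_1 = 5.

5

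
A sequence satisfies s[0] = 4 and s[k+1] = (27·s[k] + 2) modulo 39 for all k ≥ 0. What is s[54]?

8

Computing terms: s[0] = 4; s[1] = 32; s[2] = 8; s[3] = 23; s[4] = 38; s[5] = 14; s[6] = 29; s[7] = 5; s[8] = 20; s[9] = 35; s[10] = 11; s[11] = 26; s[12] = 2; s[13] = 17; s[14] = 32.
Since s[14] = s[1] = 32, the sequence is eventually periodic: after a pre-period of length 1 it cycles with period 13.
For k ≥ 1, s[k] depends only on (k - 1) mod 13. (54 - 1) mod 13 = 1, so s[54] = s[2] = 8.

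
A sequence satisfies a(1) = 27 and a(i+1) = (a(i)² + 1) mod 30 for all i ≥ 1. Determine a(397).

a(1) = 27; a(2) = 10; a(3) = 11; a(4) = 2; a(5) = 5; a(6) = 26; a(7) = 17; a(8) = 20; a(9) = 11.
Since a(9) = a(3) = 11, the sequence is eventually periodic: after a pre-period of length 2 it cycles with period 6.
For i ≥ 3, a(i) depends only on (i - 3) mod 6. (397 - 3) mod 6 = 4, so a(397) = a(7) = 17.

17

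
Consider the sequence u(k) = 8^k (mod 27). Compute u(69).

Listing terms: u(0) = 1; u(1) = 8; u(2) = 10; u(3) = 26; u(4) = 19; u(5) = 17; u(6) = 1.
The sequence repeats with period 6.
(69 - 0) mod 6 = 3, so u(69) = u(3) = 26.

26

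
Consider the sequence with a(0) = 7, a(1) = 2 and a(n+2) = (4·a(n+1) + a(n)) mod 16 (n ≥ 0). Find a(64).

We have a(0) = 7,  a(1) = 2,  a(2) = 15,  a(3) = 14,  a(4) = 7,  a(5) = 10,  a(6) = 15,  a(7) = 6,  a(8) = 7,  a(9) = 2.
The sequence repeats with period 8.
So a(64) = a(0 + ((64-0) mod 8)) = a(0) = 7.

7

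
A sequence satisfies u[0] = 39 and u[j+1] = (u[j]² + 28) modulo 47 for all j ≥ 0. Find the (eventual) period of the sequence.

u[0] = 39, u[1] = 45, u[2] = 32, u[3] = 18, u[4] = 23, u[5] = 40, u[6] = 30, u[7] = 35, u[8] = 31, u[9] = 2, u[10] = 32.
Since u[10] = u[2] = 32, the sequence is eventually periodic: after a pre-period of length 2 it cycles with period 8.

8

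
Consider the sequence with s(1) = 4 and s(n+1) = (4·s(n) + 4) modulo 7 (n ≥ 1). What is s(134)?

6

Listing terms: s(1) = 4; s(2) = 6; s(3) = 0; s(4) = 4.
Since s(4) = s(1) = 4, the sequence is periodic with period 3.
So s(134) = s(1 + ((134-1) mod 3)) = s(2) = 6.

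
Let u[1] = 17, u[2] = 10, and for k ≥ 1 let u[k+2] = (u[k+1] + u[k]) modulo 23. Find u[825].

17

Listing terms: u[1] = 17,  u[2] = 10,  u[3] = 4,  u[4] = 14,  u[5] = 18,  u[6] = 9,  u[7] = 4,  u[8] = 13,  u[9] = 17,  u[10] = 7,  u[11] = 1,  u[12] = 8,  u[13] = 9,  u[14] = 17,  u[15] = 3,  u[16] = 20,  u[17] = 0,  u[18] = 20,  u[19] = 20,  u[20] = 17,  u[21] = 14,  u[22] = 8,  u[23] = 22,  u[24] = 7,  u[25] = 6,  u[26] = 13,  u[27] = 19,  u[28] = 9,  u[29] = 5,  u[30] = 14,  u[31] = 19,  u[32] = 10,  u[33] = 6,  u[34] = 16,  u[35] = 22,  u[36] = 15,  u[37] = 14,  u[38] = 6,  u[39] = 20,  u[40] = 3,  u[41] = 0,  u[42] = 3,  u[43] = 3,  u[44] = 6,  u[45] = 9,  u[46] = 15,  u[47] = 1,  u[48] = 16,  u[49] = 17,  u[50] = 10.
Since (u[49], u[50]) = (u[1], u[2]) = (17, 10) (two consecutive terms determine the rest), the sequence is periodic with period 48.
(825 - 1) mod 48 = 8, so u[825] = u[9] = 17.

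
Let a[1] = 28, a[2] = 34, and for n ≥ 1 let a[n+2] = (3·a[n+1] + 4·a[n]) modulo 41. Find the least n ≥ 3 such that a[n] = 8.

10

a[1] = 28, a[2] = 34, a[3] = 9, a[4] = 40, a[5] = 33, a[6] = 13, a[7] = 7, a[8] = 32, a[9] = 1, a[10] = 8, a[11] = 28, a[12] = 34.
Since (a[11], a[12]) = (a[1], a[2]) = (28, 34) (two consecutive terms determine the rest), the sequence is periodic with period 10.
The value 8 first appears (with n ≥ 3) at a[10].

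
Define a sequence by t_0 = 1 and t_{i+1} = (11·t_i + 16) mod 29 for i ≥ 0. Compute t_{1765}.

Listing terms: t_0 = 1,  t_1 = 27,  t_2 = 23,  t_3 = 8,  t_4 = 17,  t_5 = 0,  t_6 = 16,  t_7 = 18,  t_8 = 11,  t_9 = 21,  t_{10} = 15,  t_{11} = 7,  t_{12} = 6,  t_{13} = 24,  t_{14} = 19,  t_{15} = 22,  t_{16} = 26,  t_{17} = 12,  t_{18} = 3,  t_{19} = 20,  t_{20} = 4,  t_{21} = 2,  t_{22} = 9,  t_{23} = 28,  t_{24} = 5,  t_{25} = 13,  t_{26} = 14,  t_{27} = 25,  t_{28} = 1.
The sequence repeats with period 28.
So t_{1765} = t_{0 + ((1765-0) mod 28)} = t_1 = 27.

27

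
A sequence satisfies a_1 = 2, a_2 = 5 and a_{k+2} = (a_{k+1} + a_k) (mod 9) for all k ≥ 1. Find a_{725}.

We have a_1 = 2, a_2 = 5, a_3 = 7, a_4 = 3, a_5 = 1, a_6 = 4, a_7 = 5, a_8 = 0, a_9 = 5, a_{10} = 5, a_{11} = 1, a_{12} = 6, a_{13} = 7, a_{14} = 4, a_{15} = 2, a_{16} = 6, a_{17} = 8, a_{18} = 5, a_{19} = 4, a_{20} = 0, a_{21} = 4, a_{22} = 4, a_{23} = 8, a_{24} = 3, a_{25} = 2, a_{26} = 5.
Since (a_{25}, a_{26}) = (a_1, a_2) = (2, 5) (two consecutive terms determine the rest), the sequence is periodic with period 24.
So a_{725} = a_{1 + ((725-1) mod 24)} = a_5 = 1.

1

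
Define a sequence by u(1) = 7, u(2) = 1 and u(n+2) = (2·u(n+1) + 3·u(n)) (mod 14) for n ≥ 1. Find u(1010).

u(1) = 7, u(2) = 1, u(3) = 9, u(4) = 7, u(5) = 13, u(6) = 5, u(7) = 7, u(8) = 1.
Since (u(7), u(8)) = (u(1), u(2)) = (7, 1) (two consecutive terms determine the rest), the sequence is periodic with period 6.
So u(1010) = u(1 + ((1010-1) mod 6)) = u(2) = 1.

1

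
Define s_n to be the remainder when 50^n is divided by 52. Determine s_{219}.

44

Listing terms: s_1 = 50, s_2 = 4, s_3 = 44, s_4 = 16, s_5 = 20, s_6 = 12, s_7 = 28, s_8 = 48, s_9 = 8, s_{10} = 36, s_{11} = 32, s_{12} = 40, s_{13} = 24, s_{14} = 4.
Since s_{14} = s_2 = 4, the sequence is eventually periodic: after a pre-period of length 1 it cycles with period 12.
For n ≥ 2, s_n depends only on (n - 2) mod 12. (219 - 2) mod 12 = 1, so s_{219} = s_3 = 44.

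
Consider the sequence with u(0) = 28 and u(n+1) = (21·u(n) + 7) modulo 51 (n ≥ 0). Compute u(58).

We have u(0) = 28; u(1) = 34; u(2) = 7; u(3) = 1; u(4) = 28.
Since u(4) = u(0) = 28, the sequence is periodic with period 4.
(58 - 0) mod 4 = 2, so u(58) = u(2) = 7.

7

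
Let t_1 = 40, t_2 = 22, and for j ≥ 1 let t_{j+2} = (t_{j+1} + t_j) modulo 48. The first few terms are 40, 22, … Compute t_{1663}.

Computing terms: t_1 = 40,  t_2 = 22,  t_3 = 14,  t_4 = 36,  t_5 = 2,  t_6 = 38,  t_7 = 40,  t_8 = 30,  t_9 = 22,  t_{10} = 4,  t_{11} = 26,  t_{12} = 30,  t_{13} = 8,  t_{14} = 38,  t_{15} = 46,  t_{16} = 36,  t_{17} = 34,  t_{18} = 22,  t_{19} = 8,  t_{20} = 30,  t_{21} = 38,  t_{22} = 20,  t_{23} = 10,  t_{24} = 30,  t_{25} = 40,  t_{26} = 22.
Since (t_{25}, t_{26}) = (t_1, t_2) = (40, 22) (two consecutive terms determine the rest), the sequence is periodic with period 24.
(1663 - 1) mod 24 = 6, so t_{1663} = t_7 = 40.

40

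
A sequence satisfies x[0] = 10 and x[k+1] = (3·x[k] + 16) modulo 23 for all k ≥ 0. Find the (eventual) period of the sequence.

11

We have x[0] = 10,  x[1] = 0,  x[2] = 16,  x[3] = 18,  x[4] = 1,  x[5] = 19,  x[6] = 4,  x[7] = 5,  x[8] = 8,  x[9] = 17,  x[10] = 21,  x[11] = 10.
Since x[11] = x[0] = 10, the sequence is periodic with period 11.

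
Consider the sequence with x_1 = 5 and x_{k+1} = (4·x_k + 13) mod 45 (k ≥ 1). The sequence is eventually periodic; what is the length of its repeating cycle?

18

x_1 = 5, x_2 = 33, x_3 = 10, x_4 = 8, x_5 = 0, x_6 = 13, x_7 = 20, x_8 = 3, x_9 = 25, x_{10} = 23, x_{11} = 15, x_{12} = 28, x_{13} = 35, x_{14} = 18, x_{15} = 40, x_{16} = 38, x_{17} = 30, x_{18} = 43, x_{19} = 5.
Since x_{19} = x_1 = 5, the sequence is periodic with period 18.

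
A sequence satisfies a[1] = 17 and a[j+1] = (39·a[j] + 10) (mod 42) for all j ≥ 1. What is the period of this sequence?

3

We have a[1] = 17,  a[2] = 1,  a[3] = 7,  a[4] = 31,  a[5] = 1.
Since a[5] = a[2] = 1, the sequence is eventually periodic: after a pre-period of length 1 it cycles with period 3.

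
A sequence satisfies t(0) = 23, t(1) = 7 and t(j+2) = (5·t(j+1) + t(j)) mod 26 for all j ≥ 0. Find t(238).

Listing terms: t(0) = 23, t(1) = 7, t(2) = 6, t(3) = 11, t(4) = 9, t(5) = 4, t(6) = 3, t(7) = 19, t(8) = 20, t(9) = 15, t(10) = 17, t(11) = 22, t(12) = 23, t(13) = 7.
The sequence repeats with period 12.
So t(238) = t(0 + ((238-0) mod 12)) = t(10) = 17.

17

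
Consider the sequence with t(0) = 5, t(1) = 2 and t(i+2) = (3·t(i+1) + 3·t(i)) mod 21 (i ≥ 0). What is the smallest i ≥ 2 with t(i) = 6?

3

Listing terms: t(0) = 5,  t(1) = 2,  t(2) = 0,  t(3) = 6,  t(4) = 18,  t(5) = 9,  t(6) = 18,  t(7) = 18,  t(8) = 3,  t(9) = 0,  t(10) = 9,  t(11) = 6,  t(12) = 3,  t(13) = 6,  t(14) = 6,  t(15) = 15,  t(16) = 0,  t(17) = 3,  t(18) = 9,  t(19) = 15,  t(20) = 9,  t(21) = 9,  t(22) = 12,  t(23) = 0,  t(24) = 15,  t(25) = 3,  t(26) = 12,  t(27) = 3,  t(28) = 3,  t(29) = 18,  t(30) = 0,  t(31) = 12,  t(32) = 15,  t(33) = 18,  t(34) = 15,  t(35) = 15,  t(36) = 6,  t(37) = 0,  t(38) = 18,  t(39) = 12,  t(40) = 6,  t(41) = 12,  t(42) = 12,  t(43) = 9,  t(44) = 0,  t(45) = 6.
Since (t(44), t(45)) = (t(2), t(3)) = (0, 6) (two consecutive terms determine the rest), the sequence is eventually periodic: after a pre-period of length 2 it cycles with period 42.
The value 6 first appears (with i ≥ 2) at t(3).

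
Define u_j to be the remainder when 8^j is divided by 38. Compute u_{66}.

u_1 = 8; u_2 = 26; u_3 = 18; u_4 = 30; u_5 = 12; u_6 = 20; u_7 = 8.
Since u_7 = u_1 = 8, the sequence is periodic with period 6.
So u_{66} = u_{1 + ((66-1) mod 6)} = u_6 = 20.

20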